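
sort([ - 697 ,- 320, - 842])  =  [ - 842, - 697, - 320]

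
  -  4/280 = -1 + 69/70 =-  0.01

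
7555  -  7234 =321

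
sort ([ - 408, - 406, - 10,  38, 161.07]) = [ - 408, - 406, - 10,38,161.07]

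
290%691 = 290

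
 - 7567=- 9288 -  - 1721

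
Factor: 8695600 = 2^4*5^2*21739^1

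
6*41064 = 246384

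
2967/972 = 989/324 = 3.05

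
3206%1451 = 304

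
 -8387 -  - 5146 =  - 3241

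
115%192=115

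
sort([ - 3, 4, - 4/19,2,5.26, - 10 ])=[-10, - 3, -4/19, 2, 4,5.26 ]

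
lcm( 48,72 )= 144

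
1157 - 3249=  - 2092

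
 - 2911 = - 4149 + 1238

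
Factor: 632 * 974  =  2^4 * 79^1*487^1 = 615568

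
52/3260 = 13/815 =0.02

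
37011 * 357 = 13212927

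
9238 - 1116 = 8122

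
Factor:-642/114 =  - 19^( - 1 )*107^1 = - 107/19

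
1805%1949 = 1805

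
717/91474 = 717/91474 =0.01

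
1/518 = 1/518 = 0.00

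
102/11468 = 51/5734=0.01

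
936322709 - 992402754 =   -  56080045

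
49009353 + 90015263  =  139024616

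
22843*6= 137058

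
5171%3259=1912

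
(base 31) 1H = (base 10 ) 48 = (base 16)30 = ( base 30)1i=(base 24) 20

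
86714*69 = 5983266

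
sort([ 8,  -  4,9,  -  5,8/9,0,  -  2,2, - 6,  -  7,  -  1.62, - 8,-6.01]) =[ - 8, - 7, - 6.01  ,-6, - 5, - 4, - 2, - 1.62,0,  8/9 , 2,8,9] 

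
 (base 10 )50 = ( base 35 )1f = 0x32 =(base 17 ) 2G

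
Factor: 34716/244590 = 22/155 = 2^1 *5^ ( - 1) * 11^1*31^(  -  1 )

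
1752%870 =12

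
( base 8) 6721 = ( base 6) 24213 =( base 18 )ag9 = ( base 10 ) 3537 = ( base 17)C41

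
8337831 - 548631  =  7789200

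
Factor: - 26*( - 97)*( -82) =-206804 =- 2^2*13^1 * 41^1*97^1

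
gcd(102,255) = 51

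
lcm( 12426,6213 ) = 12426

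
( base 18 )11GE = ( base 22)d7c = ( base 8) 14472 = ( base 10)6458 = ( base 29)7JK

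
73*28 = 2044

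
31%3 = 1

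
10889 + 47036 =57925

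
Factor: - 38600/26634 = -2^2*3^( - 1)*5^2*23^(  -  1) = -100/69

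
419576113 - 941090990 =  - 521514877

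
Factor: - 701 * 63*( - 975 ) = 3^3*5^2*7^1*13^1 * 701^1 = 43058925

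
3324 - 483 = 2841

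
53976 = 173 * 312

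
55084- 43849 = 11235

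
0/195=0 = 0.00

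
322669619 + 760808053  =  1083477672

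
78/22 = 39/11 = 3.55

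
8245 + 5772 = 14017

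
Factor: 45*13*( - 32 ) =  - 2^5*3^2*5^1*13^1 = - 18720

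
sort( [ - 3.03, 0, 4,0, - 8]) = [ -8 , - 3.03, 0, 0, 4 ]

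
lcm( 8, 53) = 424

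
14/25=14/25 = 0.56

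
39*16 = 624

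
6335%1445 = 555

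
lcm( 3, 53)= 159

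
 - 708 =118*( - 6) 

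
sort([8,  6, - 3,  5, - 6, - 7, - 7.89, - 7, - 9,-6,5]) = [ - 9, - 7.89, -7, - 7, - 6, - 6,- 3,5 , 5 , 6,8 ] 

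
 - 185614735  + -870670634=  - 1056285369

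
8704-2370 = 6334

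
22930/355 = 64 + 42/71 = 64.59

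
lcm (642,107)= 642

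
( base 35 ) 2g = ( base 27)35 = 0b1010110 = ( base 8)126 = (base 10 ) 86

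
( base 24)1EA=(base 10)922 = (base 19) 2AA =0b1110011010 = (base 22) 1jk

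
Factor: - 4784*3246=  - 2^5 * 3^1*13^1 * 23^1*541^1 = - 15528864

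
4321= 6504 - 2183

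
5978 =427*14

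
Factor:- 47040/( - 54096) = 2^2*5^1 * 23^( - 1 )= 20/23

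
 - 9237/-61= 151+26/61=151.43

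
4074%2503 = 1571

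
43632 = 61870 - 18238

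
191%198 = 191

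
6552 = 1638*4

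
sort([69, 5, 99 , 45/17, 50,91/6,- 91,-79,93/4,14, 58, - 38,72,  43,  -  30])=[-91, - 79, - 38, - 30,  45/17,5, 14, 91/6,  93/4,43, 50 , 58 , 69, 72, 99]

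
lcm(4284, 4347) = 295596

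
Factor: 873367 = 11^1*79397^1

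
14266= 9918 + 4348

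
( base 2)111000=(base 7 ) 110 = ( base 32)1o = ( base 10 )56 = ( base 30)1q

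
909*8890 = 8081010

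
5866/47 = 124 + 38/47 =124.81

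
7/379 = 7/379 = 0.02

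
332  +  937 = 1269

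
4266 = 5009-743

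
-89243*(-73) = 6514739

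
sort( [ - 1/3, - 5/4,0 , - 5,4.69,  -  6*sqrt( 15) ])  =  [ - 6*sqrt( 15 ),-5, - 5/4,- 1/3, 0, 4.69 ] 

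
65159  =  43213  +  21946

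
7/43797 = 7/43797 = 0.00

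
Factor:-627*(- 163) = 102201 =3^1*11^1 * 19^1*163^1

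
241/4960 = 241/4960 = 0.05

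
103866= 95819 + 8047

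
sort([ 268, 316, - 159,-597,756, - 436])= [  -  597, - 436, - 159, 268 , 316, 756 ]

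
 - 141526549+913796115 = 772269566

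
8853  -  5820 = 3033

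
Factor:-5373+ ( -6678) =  - 3^2*13^1* 103^1 = - 12051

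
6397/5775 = 6397/5775 =1.11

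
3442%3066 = 376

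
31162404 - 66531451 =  - 35369047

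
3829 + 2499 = 6328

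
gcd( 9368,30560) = 8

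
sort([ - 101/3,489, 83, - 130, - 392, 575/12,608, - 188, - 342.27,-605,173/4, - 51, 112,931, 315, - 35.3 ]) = [-605, - 392, - 342.27, - 188,  -  130, - 51, - 35.3,  -  101/3, 173/4,575/12,83, 112,  315, 489, 608,931] 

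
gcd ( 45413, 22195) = 1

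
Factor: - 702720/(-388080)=976/539=2^4*7^( - 2 )*11^( - 1)*61^1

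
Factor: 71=71^1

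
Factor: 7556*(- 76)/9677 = -2^4 *19^1* 1889^1*9677^( - 1) = - 574256/9677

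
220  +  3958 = 4178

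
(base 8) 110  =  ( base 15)4C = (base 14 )52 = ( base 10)72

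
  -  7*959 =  - 6713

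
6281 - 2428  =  3853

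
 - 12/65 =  - 1 + 53/65 = - 0.18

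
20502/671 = 20502/671 = 30.55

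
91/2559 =91/2559  =  0.04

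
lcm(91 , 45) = 4095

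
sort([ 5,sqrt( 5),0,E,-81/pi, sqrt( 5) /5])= [  -  81/pi, 0,sqrt(5 )/5, sqrt( 5), E, 5 ]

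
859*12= 10308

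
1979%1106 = 873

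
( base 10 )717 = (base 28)PH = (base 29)ol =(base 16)2cd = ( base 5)10332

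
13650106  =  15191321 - 1541215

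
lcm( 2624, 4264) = 34112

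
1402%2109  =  1402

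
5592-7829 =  - 2237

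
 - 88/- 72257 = 88/72257 = 0.00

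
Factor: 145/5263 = 5^1 * 19^ ( - 1 )*29^1 * 277^(- 1)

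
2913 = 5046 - 2133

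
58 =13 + 45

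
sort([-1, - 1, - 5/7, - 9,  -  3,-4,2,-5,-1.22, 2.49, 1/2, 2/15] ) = [- 9, - 5, - 4, - 3, - 1.22, - 1, - 1,-5/7, 2/15,1/2, 2, 2.49]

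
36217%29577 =6640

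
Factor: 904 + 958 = 1862 = 2^1 * 7^2*19^1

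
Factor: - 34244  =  - 2^2*7^1 * 1223^1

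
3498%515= 408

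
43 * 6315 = 271545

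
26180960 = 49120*533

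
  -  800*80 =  - 64000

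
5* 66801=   334005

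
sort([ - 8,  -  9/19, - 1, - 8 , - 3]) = [ - 8, - 8, - 3, - 1,-9/19] 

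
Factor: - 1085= - 5^1*7^1*31^1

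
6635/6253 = 1 + 382/6253=1.06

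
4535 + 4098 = 8633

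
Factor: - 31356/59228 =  - 9/17 = -3^2*17^( - 1)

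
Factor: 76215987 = 3^2*487^1  *17389^1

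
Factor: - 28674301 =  - 29^1 * 613^1 * 1613^1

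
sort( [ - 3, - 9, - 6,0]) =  [ - 9,-6, - 3 , 0 ] 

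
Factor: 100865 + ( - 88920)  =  5^1*2389^1  =  11945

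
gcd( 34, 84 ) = 2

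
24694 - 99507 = -74813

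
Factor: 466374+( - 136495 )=329879 = 11^1*29989^1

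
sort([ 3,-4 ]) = [ - 4,3 ]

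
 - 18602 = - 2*9301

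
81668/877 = 81668/877 = 93.12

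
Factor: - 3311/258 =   -  77/6 = -2^( - 1)*3^( - 1) * 7^1*11^1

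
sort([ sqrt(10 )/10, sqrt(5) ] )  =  [sqrt(10)/10,sqrt(5 )]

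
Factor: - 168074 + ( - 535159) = - 703233 = - 3^2 * 78137^1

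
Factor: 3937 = 31^1*127^1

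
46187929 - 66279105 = -20091176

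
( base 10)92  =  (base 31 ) 2U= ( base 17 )57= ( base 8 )134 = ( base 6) 232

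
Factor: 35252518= 2^1*7^1*31^1 * 43^1 * 1889^1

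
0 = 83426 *0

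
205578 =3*68526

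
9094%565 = 54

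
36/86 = 18/43 = 0.42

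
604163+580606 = 1184769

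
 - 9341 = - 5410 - 3931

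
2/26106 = 1/13053 = 0.00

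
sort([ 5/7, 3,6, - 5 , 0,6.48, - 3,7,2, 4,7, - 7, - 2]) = [ - 7, - 5,-3,- 2, 0,5/7, 2, 3, 4,  6,6.48,7, 7] 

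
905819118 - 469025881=436793237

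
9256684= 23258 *398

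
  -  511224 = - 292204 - 219020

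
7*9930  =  69510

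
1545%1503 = 42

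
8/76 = 2/19 = 0.11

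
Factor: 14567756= 2^2*7^1*19^1*139^1  *197^1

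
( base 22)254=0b10000111010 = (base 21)29B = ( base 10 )1082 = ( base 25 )1i7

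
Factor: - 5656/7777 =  - 2^3*11^( - 1 )= - 8/11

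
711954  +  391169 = 1103123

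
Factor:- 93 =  - 3^1*31^1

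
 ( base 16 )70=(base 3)11011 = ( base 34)3a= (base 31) 3j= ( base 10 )112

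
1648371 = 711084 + 937287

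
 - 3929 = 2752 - 6681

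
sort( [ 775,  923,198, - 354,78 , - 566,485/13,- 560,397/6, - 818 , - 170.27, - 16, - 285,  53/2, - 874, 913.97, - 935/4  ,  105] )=[ - 874, - 818, - 566,  -  560, - 354, - 285, - 935/4,- 170.27, - 16,53/2,  485/13,  397/6,78, 105, 198,775,913.97, 923]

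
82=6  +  76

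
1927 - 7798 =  - 5871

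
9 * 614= 5526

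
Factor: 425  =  5^2*17^1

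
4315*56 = 241640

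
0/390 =0= 0.00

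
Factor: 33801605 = 5^1*23^1*173^1* 1699^1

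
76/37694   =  38/18847 =0.00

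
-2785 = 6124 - 8909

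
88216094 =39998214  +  48217880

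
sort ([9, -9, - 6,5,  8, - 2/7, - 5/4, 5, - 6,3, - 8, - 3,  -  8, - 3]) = [ - 9, - 8, - 8,- 6, - 6, - 3,  -  3,-5/4, - 2/7, 3,5,  5,8 , 9] 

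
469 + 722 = 1191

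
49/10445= 49/10445 = 0.00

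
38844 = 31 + 38813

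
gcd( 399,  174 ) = 3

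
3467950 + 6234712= 9702662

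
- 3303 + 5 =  - 3298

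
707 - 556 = 151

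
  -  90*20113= - 1810170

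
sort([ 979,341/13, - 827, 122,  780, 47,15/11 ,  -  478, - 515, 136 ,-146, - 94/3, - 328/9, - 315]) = [ - 827 , - 515, - 478, - 315, - 146, - 328/9, - 94/3,15/11, 341/13,47,122,136 , 780,979]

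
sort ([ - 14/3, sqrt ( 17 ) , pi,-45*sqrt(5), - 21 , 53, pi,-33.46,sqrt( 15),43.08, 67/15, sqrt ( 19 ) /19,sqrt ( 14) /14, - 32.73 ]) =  [ - 45*sqrt( 5 ),-33.46,- 32.73,-21 , - 14/3,sqrt( 19)/19,sqrt( 14 ) /14 , pi,  pi,sqrt(15), sqrt( 17 ), 67/15,43.08, 53]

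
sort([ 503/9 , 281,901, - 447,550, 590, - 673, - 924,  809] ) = [ - 924, - 673, - 447,503/9,281, 550,590, 809, 901 ]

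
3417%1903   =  1514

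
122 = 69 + 53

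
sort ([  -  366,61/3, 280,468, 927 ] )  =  [ - 366, 61/3, 280,468, 927]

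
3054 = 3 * 1018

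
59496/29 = 2051+17/29 = 2051.59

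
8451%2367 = 1350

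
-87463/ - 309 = 87463/309 = 283.05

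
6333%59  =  20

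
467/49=9 + 26/49=9.53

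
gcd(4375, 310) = 5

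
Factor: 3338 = 2^1 * 1669^1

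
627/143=4 + 5/13 = 4.38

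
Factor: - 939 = -3^1*313^1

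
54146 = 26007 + 28139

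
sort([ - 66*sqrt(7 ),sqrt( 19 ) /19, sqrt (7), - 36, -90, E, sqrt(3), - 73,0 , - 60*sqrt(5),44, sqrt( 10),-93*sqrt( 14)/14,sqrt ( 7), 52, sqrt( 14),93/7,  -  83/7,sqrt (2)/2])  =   [ - 66*sqrt( 7 ),-60*sqrt( 5) , - 90, - 73, - 36,-93 * sqrt( 14) /14 , - 83/7,  0,sqrt(19 ) /19 , sqrt ( 2)/2,sqrt( 3),sqrt( 7),sqrt(7) , E, sqrt( 10), sqrt (14) , 93/7,44,52 ] 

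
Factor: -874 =-2^1*19^1*23^1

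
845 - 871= - 26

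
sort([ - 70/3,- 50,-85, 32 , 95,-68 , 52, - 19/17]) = [-85, - 68 ,-50,-70/3, - 19/17 , 32, 52,95]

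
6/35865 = 2/11955 =0.00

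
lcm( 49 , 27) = 1323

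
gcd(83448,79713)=9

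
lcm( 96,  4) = 96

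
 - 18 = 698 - 716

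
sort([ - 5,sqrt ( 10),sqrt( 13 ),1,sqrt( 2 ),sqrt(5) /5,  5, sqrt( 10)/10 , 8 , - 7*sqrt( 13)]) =[ - 7 * sqrt( 13), - 5, sqrt(10)/10, sqrt( 5) /5, 1,sqrt( 2),sqrt( 10), sqrt( 13),5,8]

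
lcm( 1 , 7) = 7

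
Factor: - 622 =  - 2^1*311^1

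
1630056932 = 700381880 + 929675052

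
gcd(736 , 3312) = 368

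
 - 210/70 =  - 3= - 3.00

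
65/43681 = 65/43681= 0.00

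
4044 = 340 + 3704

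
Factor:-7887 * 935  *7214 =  - 53198524830 = - 2^1 *3^1*5^1*11^2 * 17^1*239^1*3607^1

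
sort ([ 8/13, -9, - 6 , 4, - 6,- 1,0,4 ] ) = [ - 9, - 6, - 6 , - 1,0,  8/13,  4,  4] 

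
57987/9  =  6443 = 6443.00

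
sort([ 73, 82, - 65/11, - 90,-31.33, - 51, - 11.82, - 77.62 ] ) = [ - 90, - 77.62, - 51, - 31.33, - 11.82 , - 65/11, 73, 82] 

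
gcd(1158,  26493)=3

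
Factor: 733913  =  19^3*107^1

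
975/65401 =975/65401 =0.01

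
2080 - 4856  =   - 2776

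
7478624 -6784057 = 694567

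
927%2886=927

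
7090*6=42540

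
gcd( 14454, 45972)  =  18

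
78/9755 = 78/9755 =0.01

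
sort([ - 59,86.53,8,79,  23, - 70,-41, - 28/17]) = [ - 70,-59, - 41 , - 28/17, 8,23, 79,86.53 ] 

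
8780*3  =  26340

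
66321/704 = 66321/704  =  94.21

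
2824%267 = 154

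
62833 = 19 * 3307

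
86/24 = 43/12 = 3.58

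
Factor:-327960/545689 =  -2^3*3^2*5^1*599^( - 1 ) = - 360/599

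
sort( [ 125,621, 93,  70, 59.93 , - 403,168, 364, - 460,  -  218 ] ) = [ - 460,-403 , - 218, 59.93, 70, 93, 125,168, 364, 621 ]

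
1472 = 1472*1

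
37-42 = -5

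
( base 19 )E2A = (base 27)6QQ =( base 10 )5102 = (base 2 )1001111101110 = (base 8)11756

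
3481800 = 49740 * 70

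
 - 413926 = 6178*( - 67 ) 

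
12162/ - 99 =  -  4054/33 = -  122.85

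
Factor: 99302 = 2^1*7^1*41^1*173^1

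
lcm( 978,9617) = 57702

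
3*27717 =83151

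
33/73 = 33/73  =  0.45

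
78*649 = 50622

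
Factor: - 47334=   -2^1*3^1*7^3*23^1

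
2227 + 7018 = 9245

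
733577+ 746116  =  1479693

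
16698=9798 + 6900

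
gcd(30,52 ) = 2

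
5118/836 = 2559/418  =  6.12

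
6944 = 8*868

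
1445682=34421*42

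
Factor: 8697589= 2659^1*3271^1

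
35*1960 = 68600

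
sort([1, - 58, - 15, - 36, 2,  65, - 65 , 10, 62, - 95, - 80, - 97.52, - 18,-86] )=[ - 97.52, - 95, - 86, - 80, - 65, - 58, - 36,-18, - 15, 1, 2 , 10, 62, 65] 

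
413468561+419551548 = 833020109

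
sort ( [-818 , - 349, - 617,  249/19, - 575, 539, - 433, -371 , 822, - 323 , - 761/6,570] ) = [-818 , - 617,-575 , - 433 , - 371, - 349, - 323, - 761/6,249/19,539, 570,  822]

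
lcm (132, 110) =660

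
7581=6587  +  994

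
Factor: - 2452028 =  - 2^2*613007^1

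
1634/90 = 817/45 = 18.16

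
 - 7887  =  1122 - 9009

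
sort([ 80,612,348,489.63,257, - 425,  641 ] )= [ - 425, 80 , 257, 348,489.63,612,641 ]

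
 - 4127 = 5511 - 9638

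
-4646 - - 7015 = 2369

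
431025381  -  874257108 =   -  443231727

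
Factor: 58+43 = 101 =101^1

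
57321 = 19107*3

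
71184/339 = 209 + 111/113 = 209.98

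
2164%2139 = 25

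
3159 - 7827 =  - 4668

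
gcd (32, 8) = 8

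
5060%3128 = 1932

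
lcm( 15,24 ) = 120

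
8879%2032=751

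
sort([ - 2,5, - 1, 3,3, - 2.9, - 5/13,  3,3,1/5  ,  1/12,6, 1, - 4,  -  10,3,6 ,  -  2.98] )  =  [ - 10,  -  4, - 2.98,-2.9 , - 2,  -  1, - 5/13, 1/12,1/5, 1 , 3,3,3, 3,3,5,6 , 6]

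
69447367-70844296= - 1396929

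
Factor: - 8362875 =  - 3^1*5^3*29^1*769^1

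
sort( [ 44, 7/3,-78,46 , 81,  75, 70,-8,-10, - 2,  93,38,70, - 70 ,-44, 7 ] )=[ -78, - 70, -44, - 10,- 8, - 2 , 7/3,7 , 38,44,46,70, 70  ,  75,81, 93]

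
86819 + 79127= 165946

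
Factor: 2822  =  2^1*17^1*83^1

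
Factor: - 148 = -2^2*37^1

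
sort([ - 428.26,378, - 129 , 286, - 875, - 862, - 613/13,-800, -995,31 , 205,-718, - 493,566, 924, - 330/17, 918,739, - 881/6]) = [ - 995,  -  875, - 862, - 800,-718, - 493, - 428.26 , - 881/6, - 129, - 613/13, - 330/17,31, 205 , 286,  378,566,739, 918 , 924 ]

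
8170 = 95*86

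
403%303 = 100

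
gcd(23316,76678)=2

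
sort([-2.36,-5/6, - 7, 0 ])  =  [ - 7,  -  2.36,- 5/6,0]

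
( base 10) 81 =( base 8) 121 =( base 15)56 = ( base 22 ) 3F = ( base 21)3I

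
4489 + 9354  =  13843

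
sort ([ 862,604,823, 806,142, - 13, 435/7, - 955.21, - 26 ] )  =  [ - 955.21, - 26,-13,435/7,142,604,806,823,862]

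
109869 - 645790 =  - 535921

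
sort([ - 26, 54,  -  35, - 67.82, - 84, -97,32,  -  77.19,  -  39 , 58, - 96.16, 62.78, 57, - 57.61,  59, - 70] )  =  [-97 , - 96.16, - 84 , - 77.19, - 70, - 67.82,-57.61 ,-39, - 35, - 26, 32 , 54,57,58,  59,62.78]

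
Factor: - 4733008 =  - 2^4*7^2*6037^1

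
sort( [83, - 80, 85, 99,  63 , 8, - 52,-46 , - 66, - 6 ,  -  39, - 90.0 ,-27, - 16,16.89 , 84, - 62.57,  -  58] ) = [ - 90.0, - 80, - 66, - 62.57,- 58 ,-52, - 46, - 39, - 27, - 16 , - 6, 8,  16.89,63, 83 , 84,  85, 99]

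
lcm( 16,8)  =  16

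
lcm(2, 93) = 186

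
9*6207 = 55863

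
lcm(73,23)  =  1679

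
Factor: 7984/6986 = 8/7 = 2^3 *7^(-1) 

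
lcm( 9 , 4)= 36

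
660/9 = 220/3 = 73.33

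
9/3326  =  9/3326 = 0.00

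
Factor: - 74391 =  - 3^1 * 137^1 * 181^1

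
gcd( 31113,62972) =1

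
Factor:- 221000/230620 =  - 2^1  *  5^2 * 17^1*887^(-1) = - 850/887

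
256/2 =128 = 128.00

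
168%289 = 168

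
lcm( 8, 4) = 8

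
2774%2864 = 2774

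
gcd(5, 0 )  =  5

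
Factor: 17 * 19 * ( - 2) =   -  646 = - 2^1*17^1*19^1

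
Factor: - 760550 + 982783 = 222233 = 11^1 * 89^1*227^1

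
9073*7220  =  65507060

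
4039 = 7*577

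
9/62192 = 9/62192 = 0.00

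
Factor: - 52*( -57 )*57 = 2^2  *  3^2*13^1*19^2 = 168948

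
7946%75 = 71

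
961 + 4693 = 5654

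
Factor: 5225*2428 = 12686300 =2^2 * 5^2*11^1*19^1 * 607^1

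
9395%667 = 57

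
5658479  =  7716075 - 2057596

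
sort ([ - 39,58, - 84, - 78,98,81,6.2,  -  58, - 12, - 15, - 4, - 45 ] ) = [ - 84, - 78 , - 58, - 45, - 39, - 15, - 12,-4, 6.2,58, 81,98 ] 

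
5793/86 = 5793/86 = 67.36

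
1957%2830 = 1957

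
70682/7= 70682/7 = 10097.43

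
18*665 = 11970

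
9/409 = 9/409 = 0.02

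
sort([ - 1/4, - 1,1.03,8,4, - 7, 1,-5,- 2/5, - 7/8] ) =[- 7,  -  5, - 1, - 7/8, - 2/5, - 1/4, 1 , 1.03  ,  4 , 8]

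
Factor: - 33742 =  -2^1*16871^1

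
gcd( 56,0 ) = 56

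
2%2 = 0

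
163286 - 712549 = -549263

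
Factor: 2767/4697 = 7^(-1) * 11^( - 1) * 61^ ( - 1)*2767^1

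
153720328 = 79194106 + 74526222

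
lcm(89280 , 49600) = 446400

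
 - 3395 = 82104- 85499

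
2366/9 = 2366/9 = 262.89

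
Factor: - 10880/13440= - 17/21 = - 3^( - 1)*7^( - 1)*17^1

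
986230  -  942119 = 44111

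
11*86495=951445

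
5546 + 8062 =13608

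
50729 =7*7247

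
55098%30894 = 24204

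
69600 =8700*8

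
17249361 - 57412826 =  - 40163465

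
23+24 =47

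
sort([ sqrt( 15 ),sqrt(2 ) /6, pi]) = [ sqrt( 2 ) /6 , pi, sqrt(15 ) ]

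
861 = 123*7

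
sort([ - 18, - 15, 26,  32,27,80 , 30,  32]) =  [-18, - 15 , 26, 27, 30,32, 32, 80]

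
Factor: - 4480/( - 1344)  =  10/3 = 2^1*3^( - 1 )*5^1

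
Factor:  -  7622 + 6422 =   -  2^4*3^1*5^2 =- 1200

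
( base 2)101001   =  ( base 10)41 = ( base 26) 1F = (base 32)19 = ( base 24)1h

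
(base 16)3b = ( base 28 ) 23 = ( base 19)32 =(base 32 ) 1R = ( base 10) 59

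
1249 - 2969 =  - 1720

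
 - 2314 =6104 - 8418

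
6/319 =6/319 = 0.02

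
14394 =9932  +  4462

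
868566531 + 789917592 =1658484123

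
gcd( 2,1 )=1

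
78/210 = 13/35  =  0.37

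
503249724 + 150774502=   654024226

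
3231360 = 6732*480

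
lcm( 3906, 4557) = 27342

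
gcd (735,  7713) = 3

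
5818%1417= 150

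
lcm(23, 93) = 2139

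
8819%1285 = 1109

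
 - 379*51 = -19329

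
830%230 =140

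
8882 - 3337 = 5545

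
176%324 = 176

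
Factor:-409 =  - 409^1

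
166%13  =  10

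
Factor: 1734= 2^1*3^1*17^2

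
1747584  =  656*2664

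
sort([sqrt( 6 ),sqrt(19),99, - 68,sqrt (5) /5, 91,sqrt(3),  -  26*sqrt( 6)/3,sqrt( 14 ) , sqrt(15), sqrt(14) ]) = [ - 68, - 26*sqrt( 6 )/3,  sqrt( 5 ) /5,sqrt( 3),sqrt( 6),sqrt(14),sqrt( 14 ),sqrt(15 ),  sqrt( 19),91,99 ]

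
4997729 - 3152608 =1845121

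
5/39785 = 1/7957 = 0.00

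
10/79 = 10/79 = 0.13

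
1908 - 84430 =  - 82522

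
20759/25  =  830+ 9/25 = 830.36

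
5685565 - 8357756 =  - 2672191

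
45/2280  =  3/152= 0.02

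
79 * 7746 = 611934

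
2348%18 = 8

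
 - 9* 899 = - 8091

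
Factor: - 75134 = -2^1*37567^1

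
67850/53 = 67850/53 = 1280.19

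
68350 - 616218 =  - 547868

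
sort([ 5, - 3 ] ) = [-3, 5]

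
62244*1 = 62244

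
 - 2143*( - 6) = 12858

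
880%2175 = 880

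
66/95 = 66/95  =  0.69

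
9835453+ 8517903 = 18353356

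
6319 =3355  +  2964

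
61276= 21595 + 39681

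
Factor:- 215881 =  -59^1 * 3659^1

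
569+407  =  976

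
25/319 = 25/319 = 0.08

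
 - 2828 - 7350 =-10178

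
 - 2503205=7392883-9896088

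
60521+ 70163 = 130684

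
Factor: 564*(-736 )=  - 2^7*3^1*23^1 * 47^1  =  - 415104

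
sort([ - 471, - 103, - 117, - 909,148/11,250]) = [ - 909, - 471, - 117,- 103,148/11, 250] 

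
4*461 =1844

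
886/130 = 443/65 = 6.82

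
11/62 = 11/62 = 0.18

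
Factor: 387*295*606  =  69183990  =  2^1*3^3* 5^1*43^1*59^1*101^1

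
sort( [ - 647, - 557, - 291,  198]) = [ - 647, - 557, - 291,  198]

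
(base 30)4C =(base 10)132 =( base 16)84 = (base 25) 57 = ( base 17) 7d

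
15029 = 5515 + 9514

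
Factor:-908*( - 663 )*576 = 2^8*3^3*13^1*17^1*227^1 = 346754304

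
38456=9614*4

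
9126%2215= 266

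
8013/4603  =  1  +  3410/4603 = 1.74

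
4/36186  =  2/18093  =  0.00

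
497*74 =36778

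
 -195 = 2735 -2930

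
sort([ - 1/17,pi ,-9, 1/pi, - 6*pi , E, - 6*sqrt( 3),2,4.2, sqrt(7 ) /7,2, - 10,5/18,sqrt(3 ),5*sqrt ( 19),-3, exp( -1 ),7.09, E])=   [-6 * pi,-6*sqrt(3),-10, - 9, - 3,-1/17,5/18,1/pi,exp( - 1), sqrt(7)/7,sqrt(3 ),2,  2,E, E,pi , 4.2,7.09, 5*sqrt(19)]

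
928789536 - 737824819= 190964717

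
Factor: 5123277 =3^3*31^1*6121^1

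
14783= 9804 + 4979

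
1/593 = 1/593= 0.00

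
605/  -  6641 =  - 605/6641 = - 0.09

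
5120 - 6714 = -1594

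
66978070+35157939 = 102136009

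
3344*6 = 20064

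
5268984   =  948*5558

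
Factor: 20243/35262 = 31/54  =  2^(-1)*3^( -3) *31^1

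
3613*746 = 2695298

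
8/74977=8/74977 = 0.00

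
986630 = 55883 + 930747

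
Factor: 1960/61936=5/158 = 2^( - 1) * 5^1*79^( - 1 ) 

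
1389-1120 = 269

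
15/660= 1/44 = 0.02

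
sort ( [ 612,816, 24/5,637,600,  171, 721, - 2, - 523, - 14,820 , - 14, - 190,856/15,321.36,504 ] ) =[ - 523, - 190,  -  14, - 14, - 2, 24/5,856/15,171,  321.36,  504,600,612,637 , 721,816,820 ]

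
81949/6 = 13658 + 1/6 = 13658.17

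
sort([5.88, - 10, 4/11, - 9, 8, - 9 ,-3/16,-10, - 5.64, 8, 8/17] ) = [ -10, - 10, - 9, - 9,  -  5.64, - 3/16,4/11,  8/17,5.88, 8, 8] 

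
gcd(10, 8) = 2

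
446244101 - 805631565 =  - 359387464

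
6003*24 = 144072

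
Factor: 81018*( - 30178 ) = - 2444961204  =  - 2^2*3^2*7^1*79^1*191^1*643^1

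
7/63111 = 7/63111 =0.00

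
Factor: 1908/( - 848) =  -  2^( - 2 )*3^2 = - 9/4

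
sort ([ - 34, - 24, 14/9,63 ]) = [-34, - 24,14/9, 63 ]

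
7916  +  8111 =16027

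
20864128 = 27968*746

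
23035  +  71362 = 94397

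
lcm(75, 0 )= 0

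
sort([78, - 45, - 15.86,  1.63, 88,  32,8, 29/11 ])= [ - 45, -15.86,  1.63,29/11,8 , 32,78,88]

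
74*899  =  66526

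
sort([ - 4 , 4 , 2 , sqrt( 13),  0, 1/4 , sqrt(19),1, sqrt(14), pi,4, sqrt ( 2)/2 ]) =[ -4, 0, 1/4, sqrt(2) /2, 1, 2, pi , sqrt(13),  sqrt( 14 ),4, 4,sqrt( 19)]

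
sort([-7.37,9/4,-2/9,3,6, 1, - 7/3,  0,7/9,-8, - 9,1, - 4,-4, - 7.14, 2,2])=[-9,- 8 , - 7.37, - 7.14, -4,  -  4, - 7/3,- 2/9, 0,  7/9,1,1,2,2 , 9/4, 3,6] 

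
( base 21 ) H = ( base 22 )H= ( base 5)32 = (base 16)11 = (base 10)17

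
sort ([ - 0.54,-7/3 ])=[ - 7/3, - 0.54]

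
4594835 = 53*86695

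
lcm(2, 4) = 4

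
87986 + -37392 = 50594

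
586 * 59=34574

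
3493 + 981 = 4474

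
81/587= 81/587 = 0.14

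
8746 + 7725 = 16471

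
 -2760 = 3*( - 920)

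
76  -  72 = 4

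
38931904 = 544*71566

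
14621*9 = 131589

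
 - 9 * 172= - 1548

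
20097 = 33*609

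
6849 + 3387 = 10236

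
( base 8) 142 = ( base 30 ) 38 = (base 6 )242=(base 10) 98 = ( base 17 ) 5D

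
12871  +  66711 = 79582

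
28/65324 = 1/2333 = 0.00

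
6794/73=6794/73  =  93.07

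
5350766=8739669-3388903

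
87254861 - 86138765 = 1116096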